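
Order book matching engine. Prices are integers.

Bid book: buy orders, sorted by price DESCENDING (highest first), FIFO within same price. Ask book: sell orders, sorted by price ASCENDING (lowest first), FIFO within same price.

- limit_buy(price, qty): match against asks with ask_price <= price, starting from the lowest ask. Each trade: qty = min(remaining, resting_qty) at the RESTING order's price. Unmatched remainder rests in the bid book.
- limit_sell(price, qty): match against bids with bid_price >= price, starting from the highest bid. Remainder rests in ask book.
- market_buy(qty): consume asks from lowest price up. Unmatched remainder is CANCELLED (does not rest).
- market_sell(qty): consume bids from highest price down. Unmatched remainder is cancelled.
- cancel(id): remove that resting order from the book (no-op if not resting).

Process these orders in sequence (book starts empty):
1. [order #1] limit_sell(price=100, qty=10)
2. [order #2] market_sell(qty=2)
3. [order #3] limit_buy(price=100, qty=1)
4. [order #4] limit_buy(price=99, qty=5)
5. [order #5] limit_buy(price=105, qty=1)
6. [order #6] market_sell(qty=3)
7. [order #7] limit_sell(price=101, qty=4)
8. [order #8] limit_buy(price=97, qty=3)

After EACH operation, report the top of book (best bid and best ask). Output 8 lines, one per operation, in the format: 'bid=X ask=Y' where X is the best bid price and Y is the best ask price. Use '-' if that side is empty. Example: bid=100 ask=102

After op 1 [order #1] limit_sell(price=100, qty=10): fills=none; bids=[-] asks=[#1:10@100]
After op 2 [order #2] market_sell(qty=2): fills=none; bids=[-] asks=[#1:10@100]
After op 3 [order #3] limit_buy(price=100, qty=1): fills=#3x#1:1@100; bids=[-] asks=[#1:9@100]
After op 4 [order #4] limit_buy(price=99, qty=5): fills=none; bids=[#4:5@99] asks=[#1:9@100]
After op 5 [order #5] limit_buy(price=105, qty=1): fills=#5x#1:1@100; bids=[#4:5@99] asks=[#1:8@100]
After op 6 [order #6] market_sell(qty=3): fills=#4x#6:3@99; bids=[#4:2@99] asks=[#1:8@100]
After op 7 [order #7] limit_sell(price=101, qty=4): fills=none; bids=[#4:2@99] asks=[#1:8@100 #7:4@101]
After op 8 [order #8] limit_buy(price=97, qty=3): fills=none; bids=[#4:2@99 #8:3@97] asks=[#1:8@100 #7:4@101]

Answer: bid=- ask=100
bid=- ask=100
bid=- ask=100
bid=99 ask=100
bid=99 ask=100
bid=99 ask=100
bid=99 ask=100
bid=99 ask=100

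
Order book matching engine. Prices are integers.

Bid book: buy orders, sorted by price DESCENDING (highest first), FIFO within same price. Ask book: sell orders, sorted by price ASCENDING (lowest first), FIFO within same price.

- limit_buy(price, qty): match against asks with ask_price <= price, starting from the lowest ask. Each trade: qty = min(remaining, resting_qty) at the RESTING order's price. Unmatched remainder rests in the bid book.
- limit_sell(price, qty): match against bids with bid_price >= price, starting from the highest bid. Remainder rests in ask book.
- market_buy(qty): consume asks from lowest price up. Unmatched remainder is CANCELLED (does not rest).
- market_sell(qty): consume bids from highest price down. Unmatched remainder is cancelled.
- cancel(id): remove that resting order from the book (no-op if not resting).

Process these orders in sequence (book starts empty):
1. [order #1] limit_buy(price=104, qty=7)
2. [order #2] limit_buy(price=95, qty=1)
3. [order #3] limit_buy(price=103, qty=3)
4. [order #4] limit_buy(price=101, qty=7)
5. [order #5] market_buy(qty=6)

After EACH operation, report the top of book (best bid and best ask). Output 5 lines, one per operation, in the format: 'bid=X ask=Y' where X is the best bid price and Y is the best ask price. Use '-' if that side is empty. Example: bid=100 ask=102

After op 1 [order #1] limit_buy(price=104, qty=7): fills=none; bids=[#1:7@104] asks=[-]
After op 2 [order #2] limit_buy(price=95, qty=1): fills=none; bids=[#1:7@104 #2:1@95] asks=[-]
After op 3 [order #3] limit_buy(price=103, qty=3): fills=none; bids=[#1:7@104 #3:3@103 #2:1@95] asks=[-]
After op 4 [order #4] limit_buy(price=101, qty=7): fills=none; bids=[#1:7@104 #3:3@103 #4:7@101 #2:1@95] asks=[-]
After op 5 [order #5] market_buy(qty=6): fills=none; bids=[#1:7@104 #3:3@103 #4:7@101 #2:1@95] asks=[-]

Answer: bid=104 ask=-
bid=104 ask=-
bid=104 ask=-
bid=104 ask=-
bid=104 ask=-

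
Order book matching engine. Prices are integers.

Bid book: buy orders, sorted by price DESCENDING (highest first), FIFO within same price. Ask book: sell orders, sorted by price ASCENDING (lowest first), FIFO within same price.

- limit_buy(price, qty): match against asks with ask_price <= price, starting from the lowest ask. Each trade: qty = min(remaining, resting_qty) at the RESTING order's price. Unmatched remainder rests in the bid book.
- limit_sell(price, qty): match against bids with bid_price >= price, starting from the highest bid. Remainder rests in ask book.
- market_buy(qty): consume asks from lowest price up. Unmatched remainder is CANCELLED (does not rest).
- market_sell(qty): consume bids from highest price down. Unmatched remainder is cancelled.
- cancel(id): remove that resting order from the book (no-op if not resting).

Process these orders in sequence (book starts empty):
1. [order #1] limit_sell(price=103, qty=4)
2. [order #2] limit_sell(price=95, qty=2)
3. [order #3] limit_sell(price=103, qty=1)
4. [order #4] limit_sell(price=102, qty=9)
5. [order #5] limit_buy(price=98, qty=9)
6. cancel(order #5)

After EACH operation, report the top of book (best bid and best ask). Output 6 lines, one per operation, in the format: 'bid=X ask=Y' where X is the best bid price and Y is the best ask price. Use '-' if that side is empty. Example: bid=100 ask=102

Answer: bid=- ask=103
bid=- ask=95
bid=- ask=95
bid=- ask=95
bid=98 ask=102
bid=- ask=102

Derivation:
After op 1 [order #1] limit_sell(price=103, qty=4): fills=none; bids=[-] asks=[#1:4@103]
After op 2 [order #2] limit_sell(price=95, qty=2): fills=none; bids=[-] asks=[#2:2@95 #1:4@103]
After op 3 [order #3] limit_sell(price=103, qty=1): fills=none; bids=[-] asks=[#2:2@95 #1:4@103 #3:1@103]
After op 4 [order #4] limit_sell(price=102, qty=9): fills=none; bids=[-] asks=[#2:2@95 #4:9@102 #1:4@103 #3:1@103]
After op 5 [order #5] limit_buy(price=98, qty=9): fills=#5x#2:2@95; bids=[#5:7@98] asks=[#4:9@102 #1:4@103 #3:1@103]
After op 6 cancel(order #5): fills=none; bids=[-] asks=[#4:9@102 #1:4@103 #3:1@103]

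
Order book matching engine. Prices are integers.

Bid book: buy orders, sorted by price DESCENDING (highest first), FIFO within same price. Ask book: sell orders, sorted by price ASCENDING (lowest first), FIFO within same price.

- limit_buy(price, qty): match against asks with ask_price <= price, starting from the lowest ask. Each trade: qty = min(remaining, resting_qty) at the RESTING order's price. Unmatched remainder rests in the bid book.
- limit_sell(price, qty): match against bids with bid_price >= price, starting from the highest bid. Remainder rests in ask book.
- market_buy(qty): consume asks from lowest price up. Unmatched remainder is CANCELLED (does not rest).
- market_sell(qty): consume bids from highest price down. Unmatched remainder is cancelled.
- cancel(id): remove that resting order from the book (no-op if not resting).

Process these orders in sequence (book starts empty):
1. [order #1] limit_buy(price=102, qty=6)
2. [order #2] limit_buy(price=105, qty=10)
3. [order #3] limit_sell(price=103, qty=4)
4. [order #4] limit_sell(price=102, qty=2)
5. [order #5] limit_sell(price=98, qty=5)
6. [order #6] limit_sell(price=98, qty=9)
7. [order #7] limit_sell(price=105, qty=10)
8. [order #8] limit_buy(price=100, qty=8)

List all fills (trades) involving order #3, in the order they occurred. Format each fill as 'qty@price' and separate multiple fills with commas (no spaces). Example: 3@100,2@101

Answer: 4@105

Derivation:
After op 1 [order #1] limit_buy(price=102, qty=6): fills=none; bids=[#1:6@102] asks=[-]
After op 2 [order #2] limit_buy(price=105, qty=10): fills=none; bids=[#2:10@105 #1:6@102] asks=[-]
After op 3 [order #3] limit_sell(price=103, qty=4): fills=#2x#3:4@105; bids=[#2:6@105 #1:6@102] asks=[-]
After op 4 [order #4] limit_sell(price=102, qty=2): fills=#2x#4:2@105; bids=[#2:4@105 #1:6@102] asks=[-]
After op 5 [order #5] limit_sell(price=98, qty=5): fills=#2x#5:4@105 #1x#5:1@102; bids=[#1:5@102] asks=[-]
After op 6 [order #6] limit_sell(price=98, qty=9): fills=#1x#6:5@102; bids=[-] asks=[#6:4@98]
After op 7 [order #7] limit_sell(price=105, qty=10): fills=none; bids=[-] asks=[#6:4@98 #7:10@105]
After op 8 [order #8] limit_buy(price=100, qty=8): fills=#8x#6:4@98; bids=[#8:4@100] asks=[#7:10@105]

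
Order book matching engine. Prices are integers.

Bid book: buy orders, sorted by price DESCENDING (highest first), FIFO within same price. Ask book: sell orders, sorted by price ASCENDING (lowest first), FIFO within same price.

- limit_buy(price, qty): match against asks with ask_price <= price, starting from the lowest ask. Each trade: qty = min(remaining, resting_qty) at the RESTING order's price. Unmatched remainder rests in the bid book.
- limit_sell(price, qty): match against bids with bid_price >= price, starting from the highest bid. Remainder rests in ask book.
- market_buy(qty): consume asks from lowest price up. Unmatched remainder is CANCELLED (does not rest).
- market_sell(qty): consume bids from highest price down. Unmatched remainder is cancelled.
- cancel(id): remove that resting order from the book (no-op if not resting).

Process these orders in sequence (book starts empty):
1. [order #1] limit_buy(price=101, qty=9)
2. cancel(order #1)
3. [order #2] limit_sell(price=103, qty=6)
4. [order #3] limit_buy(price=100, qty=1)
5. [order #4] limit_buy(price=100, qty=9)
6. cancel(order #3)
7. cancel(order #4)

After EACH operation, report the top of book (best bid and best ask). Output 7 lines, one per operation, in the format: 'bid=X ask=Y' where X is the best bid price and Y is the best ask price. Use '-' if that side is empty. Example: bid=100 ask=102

Answer: bid=101 ask=-
bid=- ask=-
bid=- ask=103
bid=100 ask=103
bid=100 ask=103
bid=100 ask=103
bid=- ask=103

Derivation:
After op 1 [order #1] limit_buy(price=101, qty=9): fills=none; bids=[#1:9@101] asks=[-]
After op 2 cancel(order #1): fills=none; bids=[-] asks=[-]
After op 3 [order #2] limit_sell(price=103, qty=6): fills=none; bids=[-] asks=[#2:6@103]
After op 4 [order #3] limit_buy(price=100, qty=1): fills=none; bids=[#3:1@100] asks=[#2:6@103]
After op 5 [order #4] limit_buy(price=100, qty=9): fills=none; bids=[#3:1@100 #4:9@100] asks=[#2:6@103]
After op 6 cancel(order #3): fills=none; bids=[#4:9@100] asks=[#2:6@103]
After op 7 cancel(order #4): fills=none; bids=[-] asks=[#2:6@103]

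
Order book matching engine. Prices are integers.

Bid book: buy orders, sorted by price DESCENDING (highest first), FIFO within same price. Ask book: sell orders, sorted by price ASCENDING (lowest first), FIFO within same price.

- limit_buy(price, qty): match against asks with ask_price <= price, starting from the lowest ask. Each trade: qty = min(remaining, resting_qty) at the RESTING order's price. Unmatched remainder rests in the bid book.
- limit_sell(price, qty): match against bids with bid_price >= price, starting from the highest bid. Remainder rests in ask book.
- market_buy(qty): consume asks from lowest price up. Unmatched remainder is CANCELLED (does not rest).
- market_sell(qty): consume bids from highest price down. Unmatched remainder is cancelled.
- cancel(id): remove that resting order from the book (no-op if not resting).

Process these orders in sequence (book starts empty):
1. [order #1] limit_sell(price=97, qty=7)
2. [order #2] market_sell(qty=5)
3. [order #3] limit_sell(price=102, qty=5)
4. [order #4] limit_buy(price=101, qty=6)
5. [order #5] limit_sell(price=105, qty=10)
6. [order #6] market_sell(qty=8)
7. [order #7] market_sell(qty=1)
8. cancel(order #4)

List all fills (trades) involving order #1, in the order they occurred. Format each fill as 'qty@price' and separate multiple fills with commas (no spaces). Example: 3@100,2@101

Answer: 6@97

Derivation:
After op 1 [order #1] limit_sell(price=97, qty=7): fills=none; bids=[-] asks=[#1:7@97]
After op 2 [order #2] market_sell(qty=5): fills=none; bids=[-] asks=[#1:7@97]
After op 3 [order #3] limit_sell(price=102, qty=5): fills=none; bids=[-] asks=[#1:7@97 #3:5@102]
After op 4 [order #4] limit_buy(price=101, qty=6): fills=#4x#1:6@97; bids=[-] asks=[#1:1@97 #3:5@102]
After op 5 [order #5] limit_sell(price=105, qty=10): fills=none; bids=[-] asks=[#1:1@97 #3:5@102 #5:10@105]
After op 6 [order #6] market_sell(qty=8): fills=none; bids=[-] asks=[#1:1@97 #3:5@102 #5:10@105]
After op 7 [order #7] market_sell(qty=1): fills=none; bids=[-] asks=[#1:1@97 #3:5@102 #5:10@105]
After op 8 cancel(order #4): fills=none; bids=[-] asks=[#1:1@97 #3:5@102 #5:10@105]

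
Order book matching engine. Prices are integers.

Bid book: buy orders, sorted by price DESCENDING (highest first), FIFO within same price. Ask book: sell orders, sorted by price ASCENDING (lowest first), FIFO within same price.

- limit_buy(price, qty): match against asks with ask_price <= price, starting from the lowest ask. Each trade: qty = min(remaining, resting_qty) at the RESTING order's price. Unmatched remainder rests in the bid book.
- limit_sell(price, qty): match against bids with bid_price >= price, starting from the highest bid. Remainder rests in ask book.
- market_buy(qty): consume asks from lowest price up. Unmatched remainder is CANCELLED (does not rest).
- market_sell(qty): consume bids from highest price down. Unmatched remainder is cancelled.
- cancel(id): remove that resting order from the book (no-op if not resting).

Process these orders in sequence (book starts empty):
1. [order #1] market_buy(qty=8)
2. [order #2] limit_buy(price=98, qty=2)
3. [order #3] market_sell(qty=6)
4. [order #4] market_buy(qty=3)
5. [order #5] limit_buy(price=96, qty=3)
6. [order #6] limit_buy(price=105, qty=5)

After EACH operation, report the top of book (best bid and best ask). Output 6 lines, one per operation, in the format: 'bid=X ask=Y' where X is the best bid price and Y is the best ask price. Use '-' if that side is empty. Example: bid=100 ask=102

After op 1 [order #1] market_buy(qty=8): fills=none; bids=[-] asks=[-]
After op 2 [order #2] limit_buy(price=98, qty=2): fills=none; bids=[#2:2@98] asks=[-]
After op 3 [order #3] market_sell(qty=6): fills=#2x#3:2@98; bids=[-] asks=[-]
After op 4 [order #4] market_buy(qty=3): fills=none; bids=[-] asks=[-]
After op 5 [order #5] limit_buy(price=96, qty=3): fills=none; bids=[#5:3@96] asks=[-]
After op 6 [order #6] limit_buy(price=105, qty=5): fills=none; bids=[#6:5@105 #5:3@96] asks=[-]

Answer: bid=- ask=-
bid=98 ask=-
bid=- ask=-
bid=- ask=-
bid=96 ask=-
bid=105 ask=-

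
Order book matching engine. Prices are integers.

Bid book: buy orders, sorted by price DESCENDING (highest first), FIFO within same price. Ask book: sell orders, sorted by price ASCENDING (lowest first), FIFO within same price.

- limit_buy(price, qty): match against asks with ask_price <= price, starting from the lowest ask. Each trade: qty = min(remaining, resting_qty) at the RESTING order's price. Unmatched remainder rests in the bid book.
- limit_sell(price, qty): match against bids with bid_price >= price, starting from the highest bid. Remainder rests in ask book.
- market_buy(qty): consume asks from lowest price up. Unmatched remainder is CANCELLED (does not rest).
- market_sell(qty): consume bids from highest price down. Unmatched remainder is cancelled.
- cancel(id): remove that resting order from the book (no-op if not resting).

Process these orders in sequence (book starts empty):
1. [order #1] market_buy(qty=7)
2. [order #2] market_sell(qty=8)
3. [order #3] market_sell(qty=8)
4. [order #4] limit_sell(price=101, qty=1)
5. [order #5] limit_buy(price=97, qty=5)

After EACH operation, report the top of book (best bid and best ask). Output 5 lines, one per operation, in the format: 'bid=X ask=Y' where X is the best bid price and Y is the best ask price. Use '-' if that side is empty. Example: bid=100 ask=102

After op 1 [order #1] market_buy(qty=7): fills=none; bids=[-] asks=[-]
After op 2 [order #2] market_sell(qty=8): fills=none; bids=[-] asks=[-]
After op 3 [order #3] market_sell(qty=8): fills=none; bids=[-] asks=[-]
After op 4 [order #4] limit_sell(price=101, qty=1): fills=none; bids=[-] asks=[#4:1@101]
After op 5 [order #5] limit_buy(price=97, qty=5): fills=none; bids=[#5:5@97] asks=[#4:1@101]

Answer: bid=- ask=-
bid=- ask=-
bid=- ask=-
bid=- ask=101
bid=97 ask=101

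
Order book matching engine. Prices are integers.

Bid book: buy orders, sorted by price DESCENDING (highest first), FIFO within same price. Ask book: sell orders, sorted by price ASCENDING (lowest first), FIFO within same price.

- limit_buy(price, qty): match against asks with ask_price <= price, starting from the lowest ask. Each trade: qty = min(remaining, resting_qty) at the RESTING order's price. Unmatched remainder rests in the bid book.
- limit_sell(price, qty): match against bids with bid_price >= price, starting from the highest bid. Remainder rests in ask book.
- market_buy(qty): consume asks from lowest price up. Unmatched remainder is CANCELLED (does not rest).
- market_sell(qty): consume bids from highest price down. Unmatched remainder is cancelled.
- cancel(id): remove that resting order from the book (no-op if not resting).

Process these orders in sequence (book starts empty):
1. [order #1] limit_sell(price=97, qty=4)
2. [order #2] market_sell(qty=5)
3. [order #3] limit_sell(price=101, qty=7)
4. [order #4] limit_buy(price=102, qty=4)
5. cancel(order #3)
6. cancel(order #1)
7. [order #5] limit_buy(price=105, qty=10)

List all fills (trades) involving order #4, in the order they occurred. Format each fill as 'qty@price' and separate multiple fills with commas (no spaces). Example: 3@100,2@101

After op 1 [order #1] limit_sell(price=97, qty=4): fills=none; bids=[-] asks=[#1:4@97]
After op 2 [order #2] market_sell(qty=5): fills=none; bids=[-] asks=[#1:4@97]
After op 3 [order #3] limit_sell(price=101, qty=7): fills=none; bids=[-] asks=[#1:4@97 #3:7@101]
After op 4 [order #4] limit_buy(price=102, qty=4): fills=#4x#1:4@97; bids=[-] asks=[#3:7@101]
After op 5 cancel(order #3): fills=none; bids=[-] asks=[-]
After op 6 cancel(order #1): fills=none; bids=[-] asks=[-]
After op 7 [order #5] limit_buy(price=105, qty=10): fills=none; bids=[#5:10@105] asks=[-]

Answer: 4@97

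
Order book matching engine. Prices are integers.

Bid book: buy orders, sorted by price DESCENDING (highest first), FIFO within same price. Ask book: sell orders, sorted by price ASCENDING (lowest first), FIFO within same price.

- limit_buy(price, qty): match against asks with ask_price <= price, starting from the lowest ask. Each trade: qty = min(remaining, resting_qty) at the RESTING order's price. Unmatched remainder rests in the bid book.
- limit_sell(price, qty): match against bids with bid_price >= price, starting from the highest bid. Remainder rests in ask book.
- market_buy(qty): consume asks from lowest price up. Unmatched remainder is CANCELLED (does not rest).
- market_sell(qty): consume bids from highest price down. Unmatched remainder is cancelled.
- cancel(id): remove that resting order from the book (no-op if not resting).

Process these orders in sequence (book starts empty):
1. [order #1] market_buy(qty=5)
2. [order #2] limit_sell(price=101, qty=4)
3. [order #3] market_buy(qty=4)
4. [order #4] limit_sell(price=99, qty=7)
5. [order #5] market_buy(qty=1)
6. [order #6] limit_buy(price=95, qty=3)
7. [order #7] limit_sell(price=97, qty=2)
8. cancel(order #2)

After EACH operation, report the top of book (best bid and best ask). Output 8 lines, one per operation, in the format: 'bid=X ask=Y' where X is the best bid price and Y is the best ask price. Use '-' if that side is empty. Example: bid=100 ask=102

Answer: bid=- ask=-
bid=- ask=101
bid=- ask=-
bid=- ask=99
bid=- ask=99
bid=95 ask=99
bid=95 ask=97
bid=95 ask=97

Derivation:
After op 1 [order #1] market_buy(qty=5): fills=none; bids=[-] asks=[-]
After op 2 [order #2] limit_sell(price=101, qty=4): fills=none; bids=[-] asks=[#2:4@101]
After op 3 [order #3] market_buy(qty=4): fills=#3x#2:4@101; bids=[-] asks=[-]
After op 4 [order #4] limit_sell(price=99, qty=7): fills=none; bids=[-] asks=[#4:7@99]
After op 5 [order #5] market_buy(qty=1): fills=#5x#4:1@99; bids=[-] asks=[#4:6@99]
After op 6 [order #6] limit_buy(price=95, qty=3): fills=none; bids=[#6:3@95] asks=[#4:6@99]
After op 7 [order #7] limit_sell(price=97, qty=2): fills=none; bids=[#6:3@95] asks=[#7:2@97 #4:6@99]
After op 8 cancel(order #2): fills=none; bids=[#6:3@95] asks=[#7:2@97 #4:6@99]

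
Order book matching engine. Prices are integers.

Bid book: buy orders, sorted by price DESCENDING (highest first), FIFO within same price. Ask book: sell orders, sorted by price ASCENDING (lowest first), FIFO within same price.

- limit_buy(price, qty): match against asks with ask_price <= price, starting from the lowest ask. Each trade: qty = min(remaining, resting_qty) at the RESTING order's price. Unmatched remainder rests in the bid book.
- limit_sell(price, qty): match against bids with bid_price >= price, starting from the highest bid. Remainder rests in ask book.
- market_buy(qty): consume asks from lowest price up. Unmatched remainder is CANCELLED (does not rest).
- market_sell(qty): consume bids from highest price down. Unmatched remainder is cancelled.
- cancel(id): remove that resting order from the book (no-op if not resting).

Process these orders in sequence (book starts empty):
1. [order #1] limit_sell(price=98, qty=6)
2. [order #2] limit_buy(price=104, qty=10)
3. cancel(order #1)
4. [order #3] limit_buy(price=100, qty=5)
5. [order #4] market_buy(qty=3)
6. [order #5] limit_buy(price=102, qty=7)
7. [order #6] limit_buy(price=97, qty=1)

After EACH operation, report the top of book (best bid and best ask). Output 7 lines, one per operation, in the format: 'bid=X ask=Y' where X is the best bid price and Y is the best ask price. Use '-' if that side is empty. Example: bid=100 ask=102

After op 1 [order #1] limit_sell(price=98, qty=6): fills=none; bids=[-] asks=[#1:6@98]
After op 2 [order #2] limit_buy(price=104, qty=10): fills=#2x#1:6@98; bids=[#2:4@104] asks=[-]
After op 3 cancel(order #1): fills=none; bids=[#2:4@104] asks=[-]
After op 4 [order #3] limit_buy(price=100, qty=5): fills=none; bids=[#2:4@104 #3:5@100] asks=[-]
After op 5 [order #4] market_buy(qty=3): fills=none; bids=[#2:4@104 #3:5@100] asks=[-]
After op 6 [order #5] limit_buy(price=102, qty=7): fills=none; bids=[#2:4@104 #5:7@102 #3:5@100] asks=[-]
After op 7 [order #6] limit_buy(price=97, qty=1): fills=none; bids=[#2:4@104 #5:7@102 #3:5@100 #6:1@97] asks=[-]

Answer: bid=- ask=98
bid=104 ask=-
bid=104 ask=-
bid=104 ask=-
bid=104 ask=-
bid=104 ask=-
bid=104 ask=-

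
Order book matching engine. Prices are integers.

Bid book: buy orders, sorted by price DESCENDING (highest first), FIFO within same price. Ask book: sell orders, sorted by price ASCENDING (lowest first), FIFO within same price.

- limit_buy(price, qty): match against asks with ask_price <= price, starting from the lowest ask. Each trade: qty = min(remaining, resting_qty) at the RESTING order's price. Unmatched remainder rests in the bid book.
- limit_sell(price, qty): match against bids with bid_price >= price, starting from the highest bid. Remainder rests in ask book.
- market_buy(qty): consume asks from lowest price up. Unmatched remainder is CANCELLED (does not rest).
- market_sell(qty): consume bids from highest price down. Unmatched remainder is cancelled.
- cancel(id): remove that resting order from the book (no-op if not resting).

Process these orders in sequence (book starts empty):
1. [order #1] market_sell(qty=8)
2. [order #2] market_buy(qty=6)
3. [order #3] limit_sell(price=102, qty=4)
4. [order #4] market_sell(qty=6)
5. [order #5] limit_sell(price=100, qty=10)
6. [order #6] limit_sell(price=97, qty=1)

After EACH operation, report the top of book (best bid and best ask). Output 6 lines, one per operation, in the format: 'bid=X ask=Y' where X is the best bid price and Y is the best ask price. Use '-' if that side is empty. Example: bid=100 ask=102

Answer: bid=- ask=-
bid=- ask=-
bid=- ask=102
bid=- ask=102
bid=- ask=100
bid=- ask=97

Derivation:
After op 1 [order #1] market_sell(qty=8): fills=none; bids=[-] asks=[-]
After op 2 [order #2] market_buy(qty=6): fills=none; bids=[-] asks=[-]
After op 3 [order #3] limit_sell(price=102, qty=4): fills=none; bids=[-] asks=[#3:4@102]
After op 4 [order #4] market_sell(qty=6): fills=none; bids=[-] asks=[#3:4@102]
After op 5 [order #5] limit_sell(price=100, qty=10): fills=none; bids=[-] asks=[#5:10@100 #3:4@102]
After op 6 [order #6] limit_sell(price=97, qty=1): fills=none; bids=[-] asks=[#6:1@97 #5:10@100 #3:4@102]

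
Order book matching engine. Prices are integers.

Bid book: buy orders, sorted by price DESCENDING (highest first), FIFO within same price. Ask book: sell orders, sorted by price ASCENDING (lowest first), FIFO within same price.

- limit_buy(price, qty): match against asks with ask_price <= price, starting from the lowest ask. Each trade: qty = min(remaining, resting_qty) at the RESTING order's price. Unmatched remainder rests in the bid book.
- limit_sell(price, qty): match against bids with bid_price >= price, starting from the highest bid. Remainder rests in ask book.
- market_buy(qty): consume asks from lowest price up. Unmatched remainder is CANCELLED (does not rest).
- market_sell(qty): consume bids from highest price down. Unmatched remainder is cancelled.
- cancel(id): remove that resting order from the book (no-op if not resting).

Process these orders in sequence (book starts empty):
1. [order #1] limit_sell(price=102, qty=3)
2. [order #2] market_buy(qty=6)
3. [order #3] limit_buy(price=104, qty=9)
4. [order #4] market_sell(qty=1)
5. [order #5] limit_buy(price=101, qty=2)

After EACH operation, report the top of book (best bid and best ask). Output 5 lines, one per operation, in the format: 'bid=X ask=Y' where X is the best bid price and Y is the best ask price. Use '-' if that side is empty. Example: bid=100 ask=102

Answer: bid=- ask=102
bid=- ask=-
bid=104 ask=-
bid=104 ask=-
bid=104 ask=-

Derivation:
After op 1 [order #1] limit_sell(price=102, qty=3): fills=none; bids=[-] asks=[#1:3@102]
After op 2 [order #2] market_buy(qty=6): fills=#2x#1:3@102; bids=[-] asks=[-]
After op 3 [order #3] limit_buy(price=104, qty=9): fills=none; bids=[#3:9@104] asks=[-]
After op 4 [order #4] market_sell(qty=1): fills=#3x#4:1@104; bids=[#3:8@104] asks=[-]
After op 5 [order #5] limit_buy(price=101, qty=2): fills=none; bids=[#3:8@104 #5:2@101] asks=[-]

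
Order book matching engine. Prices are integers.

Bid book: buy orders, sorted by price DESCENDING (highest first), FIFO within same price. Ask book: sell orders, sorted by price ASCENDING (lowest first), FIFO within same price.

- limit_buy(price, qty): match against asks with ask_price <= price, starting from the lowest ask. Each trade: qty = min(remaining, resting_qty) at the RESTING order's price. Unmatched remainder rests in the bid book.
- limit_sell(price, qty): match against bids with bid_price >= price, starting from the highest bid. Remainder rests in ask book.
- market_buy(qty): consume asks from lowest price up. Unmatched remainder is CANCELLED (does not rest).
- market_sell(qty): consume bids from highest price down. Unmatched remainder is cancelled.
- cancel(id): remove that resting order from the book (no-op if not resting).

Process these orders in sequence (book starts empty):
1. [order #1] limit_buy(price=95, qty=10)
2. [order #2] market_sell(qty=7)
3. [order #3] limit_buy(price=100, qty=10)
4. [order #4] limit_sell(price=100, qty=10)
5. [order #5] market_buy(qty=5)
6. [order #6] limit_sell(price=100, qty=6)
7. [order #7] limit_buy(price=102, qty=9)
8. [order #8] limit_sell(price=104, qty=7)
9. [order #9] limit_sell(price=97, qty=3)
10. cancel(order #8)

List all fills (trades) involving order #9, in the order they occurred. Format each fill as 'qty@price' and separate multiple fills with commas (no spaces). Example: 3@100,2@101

Answer: 3@102

Derivation:
After op 1 [order #1] limit_buy(price=95, qty=10): fills=none; bids=[#1:10@95] asks=[-]
After op 2 [order #2] market_sell(qty=7): fills=#1x#2:7@95; bids=[#1:3@95] asks=[-]
After op 3 [order #3] limit_buy(price=100, qty=10): fills=none; bids=[#3:10@100 #1:3@95] asks=[-]
After op 4 [order #4] limit_sell(price=100, qty=10): fills=#3x#4:10@100; bids=[#1:3@95] asks=[-]
After op 5 [order #5] market_buy(qty=5): fills=none; bids=[#1:3@95] asks=[-]
After op 6 [order #6] limit_sell(price=100, qty=6): fills=none; bids=[#1:3@95] asks=[#6:6@100]
After op 7 [order #7] limit_buy(price=102, qty=9): fills=#7x#6:6@100; bids=[#7:3@102 #1:3@95] asks=[-]
After op 8 [order #8] limit_sell(price=104, qty=7): fills=none; bids=[#7:3@102 #1:3@95] asks=[#8:7@104]
After op 9 [order #9] limit_sell(price=97, qty=3): fills=#7x#9:3@102; bids=[#1:3@95] asks=[#8:7@104]
After op 10 cancel(order #8): fills=none; bids=[#1:3@95] asks=[-]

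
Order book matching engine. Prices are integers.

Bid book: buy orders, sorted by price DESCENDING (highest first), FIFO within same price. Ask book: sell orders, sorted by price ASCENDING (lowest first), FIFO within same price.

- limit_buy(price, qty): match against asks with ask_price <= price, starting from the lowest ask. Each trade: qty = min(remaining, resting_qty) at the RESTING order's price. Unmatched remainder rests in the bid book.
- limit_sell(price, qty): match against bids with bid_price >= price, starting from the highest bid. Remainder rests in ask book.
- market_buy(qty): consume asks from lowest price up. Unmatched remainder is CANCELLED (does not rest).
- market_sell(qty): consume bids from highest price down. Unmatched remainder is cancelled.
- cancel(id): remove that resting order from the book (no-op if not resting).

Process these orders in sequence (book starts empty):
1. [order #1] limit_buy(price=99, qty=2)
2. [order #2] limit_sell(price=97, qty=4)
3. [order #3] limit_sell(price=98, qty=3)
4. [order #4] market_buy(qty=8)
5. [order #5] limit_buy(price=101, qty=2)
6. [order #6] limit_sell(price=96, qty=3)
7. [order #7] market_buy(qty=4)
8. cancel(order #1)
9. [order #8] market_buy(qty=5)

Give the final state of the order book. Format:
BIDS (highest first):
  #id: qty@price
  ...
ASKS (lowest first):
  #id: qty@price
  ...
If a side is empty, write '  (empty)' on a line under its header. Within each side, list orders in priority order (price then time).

Answer: BIDS (highest first):
  (empty)
ASKS (lowest first):
  (empty)

Derivation:
After op 1 [order #1] limit_buy(price=99, qty=2): fills=none; bids=[#1:2@99] asks=[-]
After op 2 [order #2] limit_sell(price=97, qty=4): fills=#1x#2:2@99; bids=[-] asks=[#2:2@97]
After op 3 [order #3] limit_sell(price=98, qty=3): fills=none; bids=[-] asks=[#2:2@97 #3:3@98]
After op 4 [order #4] market_buy(qty=8): fills=#4x#2:2@97 #4x#3:3@98; bids=[-] asks=[-]
After op 5 [order #5] limit_buy(price=101, qty=2): fills=none; bids=[#5:2@101] asks=[-]
After op 6 [order #6] limit_sell(price=96, qty=3): fills=#5x#6:2@101; bids=[-] asks=[#6:1@96]
After op 7 [order #7] market_buy(qty=4): fills=#7x#6:1@96; bids=[-] asks=[-]
After op 8 cancel(order #1): fills=none; bids=[-] asks=[-]
After op 9 [order #8] market_buy(qty=5): fills=none; bids=[-] asks=[-]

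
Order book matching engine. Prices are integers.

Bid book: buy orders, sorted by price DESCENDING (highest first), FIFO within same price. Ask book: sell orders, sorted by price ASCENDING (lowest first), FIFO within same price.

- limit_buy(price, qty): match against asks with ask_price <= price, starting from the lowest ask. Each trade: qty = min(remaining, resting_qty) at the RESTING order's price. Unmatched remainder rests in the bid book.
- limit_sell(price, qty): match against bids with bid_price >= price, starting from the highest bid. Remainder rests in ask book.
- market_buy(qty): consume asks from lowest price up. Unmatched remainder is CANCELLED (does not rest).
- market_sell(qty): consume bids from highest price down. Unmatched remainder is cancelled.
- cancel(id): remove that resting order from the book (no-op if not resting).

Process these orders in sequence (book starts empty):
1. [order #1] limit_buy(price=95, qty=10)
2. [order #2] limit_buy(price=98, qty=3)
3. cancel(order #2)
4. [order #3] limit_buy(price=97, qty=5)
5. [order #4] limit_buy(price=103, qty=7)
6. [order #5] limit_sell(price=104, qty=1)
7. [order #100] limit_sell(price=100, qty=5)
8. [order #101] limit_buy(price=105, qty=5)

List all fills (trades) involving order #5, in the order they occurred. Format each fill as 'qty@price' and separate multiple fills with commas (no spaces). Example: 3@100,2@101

After op 1 [order #1] limit_buy(price=95, qty=10): fills=none; bids=[#1:10@95] asks=[-]
After op 2 [order #2] limit_buy(price=98, qty=3): fills=none; bids=[#2:3@98 #1:10@95] asks=[-]
After op 3 cancel(order #2): fills=none; bids=[#1:10@95] asks=[-]
After op 4 [order #3] limit_buy(price=97, qty=5): fills=none; bids=[#3:5@97 #1:10@95] asks=[-]
After op 5 [order #4] limit_buy(price=103, qty=7): fills=none; bids=[#4:7@103 #3:5@97 #1:10@95] asks=[-]
After op 6 [order #5] limit_sell(price=104, qty=1): fills=none; bids=[#4:7@103 #3:5@97 #1:10@95] asks=[#5:1@104]
After op 7 [order #100] limit_sell(price=100, qty=5): fills=#4x#100:5@103; bids=[#4:2@103 #3:5@97 #1:10@95] asks=[#5:1@104]
After op 8 [order #101] limit_buy(price=105, qty=5): fills=#101x#5:1@104; bids=[#101:4@105 #4:2@103 #3:5@97 #1:10@95] asks=[-]

Answer: 1@104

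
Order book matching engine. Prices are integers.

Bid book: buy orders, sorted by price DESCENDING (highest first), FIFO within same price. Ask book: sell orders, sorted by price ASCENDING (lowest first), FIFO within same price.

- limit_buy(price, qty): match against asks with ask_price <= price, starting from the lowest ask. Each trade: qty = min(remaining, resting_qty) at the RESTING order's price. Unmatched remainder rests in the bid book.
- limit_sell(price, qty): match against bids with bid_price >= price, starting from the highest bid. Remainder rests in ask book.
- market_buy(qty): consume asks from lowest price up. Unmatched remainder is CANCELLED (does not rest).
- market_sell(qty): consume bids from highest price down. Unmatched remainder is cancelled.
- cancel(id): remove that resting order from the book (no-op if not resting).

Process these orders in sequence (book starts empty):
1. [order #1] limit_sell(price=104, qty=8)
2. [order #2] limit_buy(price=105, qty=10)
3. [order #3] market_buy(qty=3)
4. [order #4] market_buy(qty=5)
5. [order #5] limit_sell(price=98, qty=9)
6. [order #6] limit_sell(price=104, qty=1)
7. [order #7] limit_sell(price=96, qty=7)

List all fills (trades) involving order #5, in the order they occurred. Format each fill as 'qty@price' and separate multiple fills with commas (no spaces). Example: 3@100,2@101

After op 1 [order #1] limit_sell(price=104, qty=8): fills=none; bids=[-] asks=[#1:8@104]
After op 2 [order #2] limit_buy(price=105, qty=10): fills=#2x#1:8@104; bids=[#2:2@105] asks=[-]
After op 3 [order #3] market_buy(qty=3): fills=none; bids=[#2:2@105] asks=[-]
After op 4 [order #4] market_buy(qty=5): fills=none; bids=[#2:2@105] asks=[-]
After op 5 [order #5] limit_sell(price=98, qty=9): fills=#2x#5:2@105; bids=[-] asks=[#5:7@98]
After op 6 [order #6] limit_sell(price=104, qty=1): fills=none; bids=[-] asks=[#5:7@98 #6:1@104]
After op 7 [order #7] limit_sell(price=96, qty=7): fills=none; bids=[-] asks=[#7:7@96 #5:7@98 #6:1@104]

Answer: 2@105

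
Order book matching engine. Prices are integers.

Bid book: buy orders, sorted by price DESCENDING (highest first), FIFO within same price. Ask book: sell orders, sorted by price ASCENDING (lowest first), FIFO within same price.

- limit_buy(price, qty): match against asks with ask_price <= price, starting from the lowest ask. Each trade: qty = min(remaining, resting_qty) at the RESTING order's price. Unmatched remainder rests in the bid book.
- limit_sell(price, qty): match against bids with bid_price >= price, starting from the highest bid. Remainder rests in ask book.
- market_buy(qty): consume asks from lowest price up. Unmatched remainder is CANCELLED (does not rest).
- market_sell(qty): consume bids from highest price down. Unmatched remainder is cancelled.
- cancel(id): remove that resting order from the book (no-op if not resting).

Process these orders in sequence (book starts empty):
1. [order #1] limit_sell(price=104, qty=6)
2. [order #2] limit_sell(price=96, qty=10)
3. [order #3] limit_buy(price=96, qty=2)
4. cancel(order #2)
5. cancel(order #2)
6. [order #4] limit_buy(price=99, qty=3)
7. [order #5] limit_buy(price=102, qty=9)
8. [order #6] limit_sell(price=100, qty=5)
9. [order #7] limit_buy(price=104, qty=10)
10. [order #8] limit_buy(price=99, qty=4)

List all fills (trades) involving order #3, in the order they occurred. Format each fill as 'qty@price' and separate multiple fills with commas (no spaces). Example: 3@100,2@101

Answer: 2@96

Derivation:
After op 1 [order #1] limit_sell(price=104, qty=6): fills=none; bids=[-] asks=[#1:6@104]
After op 2 [order #2] limit_sell(price=96, qty=10): fills=none; bids=[-] asks=[#2:10@96 #1:6@104]
After op 3 [order #3] limit_buy(price=96, qty=2): fills=#3x#2:2@96; bids=[-] asks=[#2:8@96 #1:6@104]
After op 4 cancel(order #2): fills=none; bids=[-] asks=[#1:6@104]
After op 5 cancel(order #2): fills=none; bids=[-] asks=[#1:6@104]
After op 6 [order #4] limit_buy(price=99, qty=3): fills=none; bids=[#4:3@99] asks=[#1:6@104]
After op 7 [order #5] limit_buy(price=102, qty=9): fills=none; bids=[#5:9@102 #4:3@99] asks=[#1:6@104]
After op 8 [order #6] limit_sell(price=100, qty=5): fills=#5x#6:5@102; bids=[#5:4@102 #4:3@99] asks=[#1:6@104]
After op 9 [order #7] limit_buy(price=104, qty=10): fills=#7x#1:6@104; bids=[#7:4@104 #5:4@102 #4:3@99] asks=[-]
After op 10 [order #8] limit_buy(price=99, qty=4): fills=none; bids=[#7:4@104 #5:4@102 #4:3@99 #8:4@99] asks=[-]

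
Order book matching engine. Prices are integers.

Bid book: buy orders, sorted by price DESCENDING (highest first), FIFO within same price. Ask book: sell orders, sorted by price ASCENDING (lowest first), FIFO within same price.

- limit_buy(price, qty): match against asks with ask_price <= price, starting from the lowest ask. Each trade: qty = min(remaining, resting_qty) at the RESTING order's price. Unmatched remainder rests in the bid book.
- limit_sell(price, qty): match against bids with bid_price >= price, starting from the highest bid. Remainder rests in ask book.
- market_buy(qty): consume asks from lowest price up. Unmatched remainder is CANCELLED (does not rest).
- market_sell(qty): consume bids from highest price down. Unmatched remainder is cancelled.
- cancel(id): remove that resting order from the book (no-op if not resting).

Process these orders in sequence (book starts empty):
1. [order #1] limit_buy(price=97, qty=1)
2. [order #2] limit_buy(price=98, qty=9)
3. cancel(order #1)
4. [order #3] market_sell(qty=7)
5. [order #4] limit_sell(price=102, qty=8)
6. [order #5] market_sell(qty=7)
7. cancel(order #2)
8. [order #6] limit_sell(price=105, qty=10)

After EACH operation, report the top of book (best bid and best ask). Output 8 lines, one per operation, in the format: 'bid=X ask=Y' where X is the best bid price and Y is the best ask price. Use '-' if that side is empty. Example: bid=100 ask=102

After op 1 [order #1] limit_buy(price=97, qty=1): fills=none; bids=[#1:1@97] asks=[-]
After op 2 [order #2] limit_buy(price=98, qty=9): fills=none; bids=[#2:9@98 #1:1@97] asks=[-]
After op 3 cancel(order #1): fills=none; bids=[#2:9@98] asks=[-]
After op 4 [order #3] market_sell(qty=7): fills=#2x#3:7@98; bids=[#2:2@98] asks=[-]
After op 5 [order #4] limit_sell(price=102, qty=8): fills=none; bids=[#2:2@98] asks=[#4:8@102]
After op 6 [order #5] market_sell(qty=7): fills=#2x#5:2@98; bids=[-] asks=[#4:8@102]
After op 7 cancel(order #2): fills=none; bids=[-] asks=[#4:8@102]
After op 8 [order #6] limit_sell(price=105, qty=10): fills=none; bids=[-] asks=[#4:8@102 #6:10@105]

Answer: bid=97 ask=-
bid=98 ask=-
bid=98 ask=-
bid=98 ask=-
bid=98 ask=102
bid=- ask=102
bid=- ask=102
bid=- ask=102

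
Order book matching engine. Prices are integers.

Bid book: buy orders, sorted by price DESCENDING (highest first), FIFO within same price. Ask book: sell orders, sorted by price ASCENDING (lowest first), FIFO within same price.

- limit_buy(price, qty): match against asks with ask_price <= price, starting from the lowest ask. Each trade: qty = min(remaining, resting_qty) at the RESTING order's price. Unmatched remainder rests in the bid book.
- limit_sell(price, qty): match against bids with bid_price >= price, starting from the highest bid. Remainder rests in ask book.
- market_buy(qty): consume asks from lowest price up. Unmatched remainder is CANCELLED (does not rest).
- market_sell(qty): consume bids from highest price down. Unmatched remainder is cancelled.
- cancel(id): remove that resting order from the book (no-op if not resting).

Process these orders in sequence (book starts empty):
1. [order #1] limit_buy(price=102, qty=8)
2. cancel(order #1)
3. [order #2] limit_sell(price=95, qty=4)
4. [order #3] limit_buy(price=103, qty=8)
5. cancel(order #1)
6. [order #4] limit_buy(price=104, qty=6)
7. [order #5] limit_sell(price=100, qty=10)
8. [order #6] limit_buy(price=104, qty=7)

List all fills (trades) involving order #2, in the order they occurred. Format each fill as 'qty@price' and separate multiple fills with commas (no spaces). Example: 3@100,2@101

After op 1 [order #1] limit_buy(price=102, qty=8): fills=none; bids=[#1:8@102] asks=[-]
After op 2 cancel(order #1): fills=none; bids=[-] asks=[-]
After op 3 [order #2] limit_sell(price=95, qty=4): fills=none; bids=[-] asks=[#2:4@95]
After op 4 [order #3] limit_buy(price=103, qty=8): fills=#3x#2:4@95; bids=[#3:4@103] asks=[-]
After op 5 cancel(order #1): fills=none; bids=[#3:4@103] asks=[-]
After op 6 [order #4] limit_buy(price=104, qty=6): fills=none; bids=[#4:6@104 #3:4@103] asks=[-]
After op 7 [order #5] limit_sell(price=100, qty=10): fills=#4x#5:6@104 #3x#5:4@103; bids=[-] asks=[-]
After op 8 [order #6] limit_buy(price=104, qty=7): fills=none; bids=[#6:7@104] asks=[-]

Answer: 4@95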